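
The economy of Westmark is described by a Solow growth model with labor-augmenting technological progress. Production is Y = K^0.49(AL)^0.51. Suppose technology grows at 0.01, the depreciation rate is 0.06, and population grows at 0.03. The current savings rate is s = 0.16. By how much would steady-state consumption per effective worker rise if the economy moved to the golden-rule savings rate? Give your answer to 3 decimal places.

Break-even investment rate: n + g + δ = 0.03 + 0.01 + 0.06 = 0.1.
Current steady state (s = 0.16): k* = (0.16/0.1)^(1/0.51) ≈ 2.5132, y* = 2.5132^0.49 ≈ 1.5708, c* = (1−0.16)·1.5708 ≈ 1.3195.
Golden rule sets MPK = n+g+δ: 0.49·k^(0.49−1) = 0.1, so k_gold = (0.49/0.1)^(1/0.51) ≈ 22.5593.
y_gold = 22.5593^0.49 ≈ 4.6039, c_gold = y_gold − 0.1·k_gold ≈ 2.3480.
Gain: Δc = 2.3480 − 1.3195 ≈ 1.0286.

Δc ≈ 1.029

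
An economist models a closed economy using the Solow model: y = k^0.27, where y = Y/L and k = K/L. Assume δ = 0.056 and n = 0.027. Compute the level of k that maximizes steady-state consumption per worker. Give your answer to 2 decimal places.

Capital per worker breaks even when investment replaces (n + δ)·k; here n + δ = 0.083.
At the golden rule the marginal product of capital equals n+δ: 0.27·k^(0.27−1) = 0.083. Solving, k_gold = (0.27/0.083)^(1/0.73) ≈ 5.0322.

k_gold ≈ 5.03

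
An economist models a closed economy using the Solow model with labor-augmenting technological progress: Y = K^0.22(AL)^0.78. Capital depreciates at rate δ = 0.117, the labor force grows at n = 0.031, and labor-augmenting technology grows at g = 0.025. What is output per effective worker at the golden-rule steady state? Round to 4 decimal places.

y_gold ≈ 1.0701

Break-even investment rate: n + g + δ = 0.031 + 0.025 + 0.117 = 0.173.
Setting f'(k) = n+g+δ gives 0.22·k^(0.22−1) = 0.173, hence k_gold = (0.22/0.173)^(1/0.78) ≈ 1.3609.
Output: y_gold = k_gold^0.22 = 1.3609^0.22 ≈ 1.0701.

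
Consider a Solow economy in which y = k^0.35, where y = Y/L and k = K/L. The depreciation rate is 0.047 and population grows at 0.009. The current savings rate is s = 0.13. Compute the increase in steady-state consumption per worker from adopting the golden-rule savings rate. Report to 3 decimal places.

Capital per worker breaks even when investment replaces (n + δ)·k; here n + δ = 0.056.
Current steady state (s = 0.13): k* = (0.13/0.056)^(1/0.65) ≈ 3.6534, y* = 3.6534^0.35 ≈ 1.5738, c* = (1−0.13)·1.5738 ≈ 1.3692.
Maximizing c = f(k) − (n+δ)·k gives f'(k) = n+δ, i.e. 0.35·k^(0.35−1) = 0.056, so k_gold = (0.35/0.056)^(1/0.65) ≈ 16.7661.
y_gold = 16.7661^0.35 ≈ 2.6826, c_gold = y_gold − 0.056·k_gold ≈ 1.7437.
Gain: Δc = 1.7437 − 1.3692 ≈ 0.3745.

Δc ≈ 0.374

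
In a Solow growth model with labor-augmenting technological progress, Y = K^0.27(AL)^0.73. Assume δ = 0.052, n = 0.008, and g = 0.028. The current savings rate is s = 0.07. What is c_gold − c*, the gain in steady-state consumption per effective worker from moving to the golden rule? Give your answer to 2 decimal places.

Δc ≈ 0.25

n + g + δ = 0.008 + 0.028 + 0.052 = 0.088.
Current steady state (s = 0.07): k* = (0.07/0.088)^(1/0.73) ≈ 0.7309, y* = 0.7309^0.27 ≈ 0.9188, c* = (1−0.07)·0.9188 ≈ 0.8545.
Golden rule sets MPK = n+g+δ: 0.27·k^(0.27−1) = 0.088, so k_gold = (0.27/0.088)^(1/0.73) ≈ 4.6447.
y_gold = 4.6447^0.27 ≈ 1.5138, c_gold = y_gold − 0.088·k_gold ≈ 1.1051.
Gain: Δc = 1.1051 − 0.8545 ≈ 0.2506.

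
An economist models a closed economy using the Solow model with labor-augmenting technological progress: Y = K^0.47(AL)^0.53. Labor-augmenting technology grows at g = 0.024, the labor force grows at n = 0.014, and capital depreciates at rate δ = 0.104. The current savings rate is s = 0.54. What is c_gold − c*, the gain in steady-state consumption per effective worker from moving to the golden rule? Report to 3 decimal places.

Δc ≈ 0.028

Capital per effective worker breaks even when investment replaces (n + g + δ)·k; here n + g + δ = 0.142.
Current steady state (s = 0.54): k* = (0.54/0.142)^(1/0.53) ≈ 12.4319, y* = 12.4319^0.47 ≈ 3.2691, c* = (1−0.54)·3.2691 ≈ 1.5038.
Maximizing c = f(k) − (n+g+δ)·k gives f'(k) = n+g+δ, i.e. 0.47·k^(0.47−1) = 0.142, so k_gold = (0.47/0.142)^(1/0.53) ≈ 9.5669.
y_gold = 9.5669^0.47 ≈ 2.8904, c_gold = y_gold − 0.142·k_gold ≈ 1.5319.
Gain: Δc = 1.5319 − 1.5038 ≈ 0.0281.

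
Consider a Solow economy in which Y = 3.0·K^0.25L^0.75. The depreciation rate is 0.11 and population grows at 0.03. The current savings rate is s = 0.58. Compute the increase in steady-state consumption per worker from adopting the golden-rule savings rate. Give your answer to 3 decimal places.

Δc ≈ 1.018

Break-even investment rate: n + δ = 0.03 + 0.11 = 0.14.
Current steady state (s = 0.58): k* = (0.58·3.0/0.14)^(1/0.75) ≈ 28.7891, y* = 3.0·28.7891^0.25 ≈ 6.9491, c* = (1−0.58)·6.9491 ≈ 2.9186.
Maximizing c = f(k) − (n+δ)·k gives f'(k) = n+δ, i.e. 0.25·3.0·k^(0.25−1) = 0.14, so k_gold = (0.25·3.0/0.14)^(1/0.75) ≈ 9.3737.
y_gold = 3.0·9.3737^0.25 ≈ 5.2493, c_gold = y_gold − 0.14·k_gold ≈ 3.9370.
Gain: Δc = 3.9370 − 2.9186 ≈ 1.0183.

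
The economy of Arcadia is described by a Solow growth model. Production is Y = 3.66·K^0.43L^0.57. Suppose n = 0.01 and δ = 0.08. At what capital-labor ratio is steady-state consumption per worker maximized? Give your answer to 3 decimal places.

k_gold ≈ 151.422

The effective depreciation rate is n + δ = 0.01 + 0.08 = 0.09.
Maximizing c = f(k) − (n+δ)·k gives f'(k) = n+δ, i.e. 0.43·3.66·k^(0.43−1) = 0.09, so k_gold = (0.43·3.66/0.09)^(1/0.57) ≈ 151.4216.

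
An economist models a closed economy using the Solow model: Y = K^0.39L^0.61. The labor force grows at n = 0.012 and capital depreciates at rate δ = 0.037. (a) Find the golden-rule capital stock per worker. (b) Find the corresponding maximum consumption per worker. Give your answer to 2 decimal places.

Capital per worker breaks even when investment replaces (n + δ)·k; here n + δ = 0.049.
Maximizing c = f(k) − (n+δ)·k gives f'(k) = n+δ, i.e. 0.39·k^(0.39−1) = 0.049, so k_gold = (0.39/0.049)^(1/0.61) ≈ 29.9801.
y_gold = 29.9801^0.39 ≈ 3.7667; c_gold = y_gold − 0.049·k_gold ≈ 2.2977.

(a) k_gold ≈ 29.98; (b) c_gold ≈ 2.30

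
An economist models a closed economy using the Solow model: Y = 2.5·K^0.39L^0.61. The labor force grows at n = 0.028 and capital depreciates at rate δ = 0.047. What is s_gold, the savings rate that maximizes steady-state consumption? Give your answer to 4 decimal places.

s_gold = 0.3900

Capital per worker breaks even when investment replaces (n + δ)·k; here n + δ = 0.075.
At the golden rule MPK = n+δ, and in any Cobb-Douglas steady state s = (n+δ)·k/y = MPK·k/y = capital's share 0.39.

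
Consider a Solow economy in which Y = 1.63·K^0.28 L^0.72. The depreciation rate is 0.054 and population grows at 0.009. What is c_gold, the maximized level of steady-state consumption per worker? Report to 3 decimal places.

c_gold ≈ 2.535

Break-even investment rate: n + δ = 0.009 + 0.054 = 0.063.
Golden rule sets MPK = n+δ: 0.28·1.63·k^(0.28−1) = 0.063, so k_gold = (0.28·1.63/0.063)^(1/0.72) ≈ 15.6477.
y_gold = 1.63·15.6477^0.28 ≈ 3.5207.
c_gold = y_gold − (n+δ)·k_gold = 3.5207 − 0.063·15.6477 ≈ 2.5349.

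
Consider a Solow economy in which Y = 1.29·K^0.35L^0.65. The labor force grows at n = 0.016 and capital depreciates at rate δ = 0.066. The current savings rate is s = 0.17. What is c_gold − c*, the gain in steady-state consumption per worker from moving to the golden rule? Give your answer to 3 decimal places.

Δc ≈ 0.282

Break-even investment rate: n + δ = 0.016 + 0.066 = 0.082.
Current steady state (s = 0.17): k* = (0.17·1.29/0.082)^(1/0.65) ≈ 4.5422, y* = 1.29·4.5422^0.35 ≈ 2.1910, c* = (1−0.17)·2.1910 ≈ 1.8185.
At the golden rule the marginal product of capital equals n+δ: 0.35·1.29·k^(0.35−1) = 0.082. Solving, k_gold = (0.35·1.29/0.082)^(1/0.65) ≈ 13.7962.
y_gold = 1.29·13.7962^0.35 ≈ 3.2323, c_gold = y_gold − 0.082·k_gold ≈ 2.1010.
Gain: Δc = 2.1010 − 1.8185 ≈ 0.2825.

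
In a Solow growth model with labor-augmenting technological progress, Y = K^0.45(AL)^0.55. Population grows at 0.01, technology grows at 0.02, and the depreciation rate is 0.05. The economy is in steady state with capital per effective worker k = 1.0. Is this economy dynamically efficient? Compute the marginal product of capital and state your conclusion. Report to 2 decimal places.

Capital per effective worker breaks even when investment replaces (n + g + δ)·k; here n + g + δ = 0.08.
MPK = 0.45·k^(0.45−1) = 0.45·1.0^(-0.55) ≈ 0.4500.
MPK > 0.08, so the economy is dynamically efficient (under-saving).

dynamically efficient; MPK ≈ 0.45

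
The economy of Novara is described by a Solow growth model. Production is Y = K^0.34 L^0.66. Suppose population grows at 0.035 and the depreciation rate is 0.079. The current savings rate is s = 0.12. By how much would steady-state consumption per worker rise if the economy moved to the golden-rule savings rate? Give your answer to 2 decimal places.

Break-even investment rate: n + δ = 0.035 + 0.079 = 0.114.
Current steady state (s = 0.12): k* = (0.12/0.114)^(1/0.66) ≈ 1.0808, y* = 1.0808^0.34 ≈ 1.0268, c* = (1−0.12)·1.0268 ≈ 0.9036.
At the golden rule the marginal product of capital equals n+δ: 0.34·k^(0.34−1) = 0.114. Solving, k_gold = (0.34/0.114)^(1/0.66) ≈ 5.2366.
y_gold = 5.2366^0.34 ≈ 1.7558, c_gold = y_gold − 0.114·k_gold ≈ 1.1588.
Gain: Δc = 1.1588 − 0.9036 ≈ 0.2553.

Δc ≈ 0.26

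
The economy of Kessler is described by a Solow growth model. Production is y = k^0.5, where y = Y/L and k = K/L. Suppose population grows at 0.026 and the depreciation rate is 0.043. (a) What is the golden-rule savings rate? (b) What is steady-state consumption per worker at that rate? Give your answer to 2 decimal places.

The effective depreciation rate is n + δ = 0.026 + 0.043 = 0.069.
For Cobb-Douglas, s_gold equals capital's share: s_gold = 0.5.
Setting f'(k) = n+δ gives 0.5·k^(0.5−1) = 0.069, hence k_gold = (0.5/0.069)^(1/0.5) ≈ 52.5100.
y_gold = 52.5100^0.5 ≈ 7.2464; c_gold = (1−0.5)·y_gold ≈ 3.6232.

(a) s_gold = 0.50; (b) c_gold ≈ 3.62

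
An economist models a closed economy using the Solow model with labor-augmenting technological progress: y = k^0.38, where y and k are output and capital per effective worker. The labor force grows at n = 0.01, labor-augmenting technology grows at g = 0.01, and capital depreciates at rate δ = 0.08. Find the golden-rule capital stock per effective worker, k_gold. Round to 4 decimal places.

n + g + δ = 0.01 + 0.01 + 0.08 = 0.1.
Golden rule sets MPK = n+g+δ: 0.38·k^(0.38−1) = 0.1, so k_gold = (0.38/0.1)^(1/0.62) ≈ 8.6126.

k_gold ≈ 8.6126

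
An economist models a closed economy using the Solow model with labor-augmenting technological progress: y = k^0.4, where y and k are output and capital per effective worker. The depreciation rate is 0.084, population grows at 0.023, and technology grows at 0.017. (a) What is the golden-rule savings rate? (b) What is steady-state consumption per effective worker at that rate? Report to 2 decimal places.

(a) s_gold = 0.40; (b) c_gold ≈ 1.31

Break-even investment rate: n + g + δ = 0.023 + 0.017 + 0.084 = 0.124.
For Cobb-Douglas, s_gold equals capital's share: s_gold = 0.4.
Setting f'(k) = n+g+δ gives 0.4·k^(0.4−1) = 0.124, hence k_gold = (0.4/0.124)^(1/0.6) ≈ 7.0426.
y_gold = 7.0426^0.4 ≈ 2.1832; c_gold = (1−0.4)·y_gold ≈ 1.3099.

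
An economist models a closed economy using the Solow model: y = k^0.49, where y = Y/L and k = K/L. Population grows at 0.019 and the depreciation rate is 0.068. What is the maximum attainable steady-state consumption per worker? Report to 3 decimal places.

Break-even investment rate: n + δ = 0.019 + 0.068 = 0.087.
Maximizing c = f(k) − (n+δ)·k gives f'(k) = n+δ, i.e. 0.49·k^(0.49−1) = 0.087, so k_gold = (0.49/0.087)^(1/0.51) ≈ 29.6425.
y_gold = 29.6425^0.49 ≈ 5.2631.
c_gold = y_gold − (n+δ)·k_gold = 5.2631 − 0.087·29.6425 ≈ 2.6842.

c_gold ≈ 2.684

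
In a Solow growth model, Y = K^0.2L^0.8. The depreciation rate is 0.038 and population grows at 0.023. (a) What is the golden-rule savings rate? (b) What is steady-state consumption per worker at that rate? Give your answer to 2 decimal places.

Capital per worker breaks even when investment replaces (n + δ)·k; here n + δ = 0.061.
For Cobb-Douglas, s_gold equals capital's share: s_gold = 0.2.
Maximizing c = f(k) − (n+δ)·k gives f'(k) = n+δ, i.e. 0.2·k^(0.2−1) = 0.061, so k_gold = (0.2/0.061)^(1/0.8) ≈ 4.4119.
y_gold = 4.4119^0.2 ≈ 1.3456; c_gold = (1−0.2)·y_gold ≈ 1.0765.

(a) s_gold = 0.20; (b) c_gold ≈ 1.08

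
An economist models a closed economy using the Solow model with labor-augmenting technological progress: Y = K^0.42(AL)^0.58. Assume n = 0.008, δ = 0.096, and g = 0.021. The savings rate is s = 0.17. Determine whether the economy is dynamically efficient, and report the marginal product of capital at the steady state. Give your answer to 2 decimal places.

Capital per effective worker breaks even when investment replaces (n + g + δ)·k; here n + g + δ = 0.125.
Steady-state k*: s·k^0.42 = 0.125·k gives k* = (0.17/0.125)^(1/0.58) ≈ 1.6992.
MPK = 0.42·1.6992^(-0.58) ≈ 0.3088.
MPK > n+g+δ = 0.125, so the economy is dynamically efficient (under-saving).

dynamically efficient; MPK ≈ 0.31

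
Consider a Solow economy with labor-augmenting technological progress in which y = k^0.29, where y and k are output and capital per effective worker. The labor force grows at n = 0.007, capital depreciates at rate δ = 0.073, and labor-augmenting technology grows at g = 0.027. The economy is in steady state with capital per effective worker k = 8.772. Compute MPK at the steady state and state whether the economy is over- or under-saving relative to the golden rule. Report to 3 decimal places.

Break-even investment rate: n + g + δ = 0.007 + 0.027 + 0.073 = 0.107.
MPK = 0.29·k^(0.29−1) = 0.29·8.772^(-0.71) ≈ 0.0621.
MPK < 0.107, so the economy is dynamically inefficient (over-saving).

over-saving; MPK ≈ 0.062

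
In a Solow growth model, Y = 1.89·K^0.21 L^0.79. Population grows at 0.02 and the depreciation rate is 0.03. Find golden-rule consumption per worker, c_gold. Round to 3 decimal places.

c_gold ≈ 2.590

The effective depreciation rate is n + δ = 0.02 + 0.03 = 0.05.
Golden rule sets MPK = n+δ: 0.21·1.89·k^(0.21−1) = 0.05, so k_gold = (0.21·1.89/0.05)^(1/0.79) ≈ 13.7681.
y_gold = 1.89·13.7681^0.21 ≈ 3.2781.
c_gold = y_gold − (n+δ)·k_gold = 3.2781 − 0.05·13.7681 ≈ 2.5897.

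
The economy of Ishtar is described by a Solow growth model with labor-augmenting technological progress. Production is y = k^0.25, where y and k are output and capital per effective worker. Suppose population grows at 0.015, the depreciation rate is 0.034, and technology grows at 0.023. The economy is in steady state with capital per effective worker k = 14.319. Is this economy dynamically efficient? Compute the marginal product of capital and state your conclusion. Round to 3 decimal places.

The effective depreciation rate is n + g + δ = 0.015 + 0.023 + 0.034 = 0.072.
MPK = 0.25·k^(0.25−1) = 0.25·14.319^(-0.75) ≈ 0.0340.
MPK < 0.072, so the economy is dynamically inefficient (over-saving).

dynamically inefficient; MPK ≈ 0.034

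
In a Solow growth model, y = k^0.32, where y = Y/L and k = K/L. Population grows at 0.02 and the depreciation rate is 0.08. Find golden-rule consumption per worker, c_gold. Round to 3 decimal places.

c_gold ≈ 1.176

n + δ = 0.02 + 0.08 = 0.1.
At the golden rule the marginal product of capital equals n+δ: 0.32·k^(0.32−1) = 0.1. Solving, k_gold = (0.32/0.1)^(1/0.68) ≈ 5.5318.
y_gold = 5.5318^0.32 ≈ 1.7287.
c_gold = y_gold − (n+δ)·k_gold = 1.7287 − 0.1·5.5318 ≈ 1.1755.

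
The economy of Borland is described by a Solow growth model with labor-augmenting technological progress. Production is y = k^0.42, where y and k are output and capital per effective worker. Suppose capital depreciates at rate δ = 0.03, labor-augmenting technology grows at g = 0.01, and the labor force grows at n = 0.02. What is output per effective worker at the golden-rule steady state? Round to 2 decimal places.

Break-even investment rate: n + g + δ = 0.02 + 0.01 + 0.03 = 0.06.
Setting f'(k) = n+g+δ gives 0.42·k^(0.42−1) = 0.06, hence k_gold = (0.42/0.06)^(1/0.58) ≈ 28.6461.
Output: y_gold = k_gold^0.42 = 28.6461^0.42 ≈ 4.0923.

y_gold ≈ 4.09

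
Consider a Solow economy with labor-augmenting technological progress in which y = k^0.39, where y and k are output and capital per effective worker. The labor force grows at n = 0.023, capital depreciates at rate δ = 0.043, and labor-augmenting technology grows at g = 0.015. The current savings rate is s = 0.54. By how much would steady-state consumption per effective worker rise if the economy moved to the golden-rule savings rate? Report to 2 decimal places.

n + g + δ = 0.023 + 0.015 + 0.043 = 0.081.
Current steady state (s = 0.54): k* = (0.54/0.081)^(1/0.61) ≈ 22.4218, y* = 22.4218^0.39 ≈ 3.3633, c* = (1−0.54)·3.3633 ≈ 1.5471.
Golden rule sets MPK = n+g+δ: 0.39·k^(0.39−1) = 0.081, so k_gold = (0.39/0.081)^(1/0.61) ≈ 13.1517.
y_gold = 13.1517^0.39 ≈ 2.7315, c_gold = y_gold − 0.081·k_gold ≈ 1.6662.
Gain: Δc = 1.6662 − 1.5471 ≈ 0.1191.

Δc ≈ 0.12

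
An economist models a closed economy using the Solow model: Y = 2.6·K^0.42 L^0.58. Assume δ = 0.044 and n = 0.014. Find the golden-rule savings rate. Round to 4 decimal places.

s_gold = 0.4200

Break-even investment rate: n + δ = 0.014 + 0.044 = 0.058.
At the golden rule MPK = n+δ, and in any Cobb-Douglas steady state s = (n+δ)·k/y = MPK·k/y = capital's share 0.42.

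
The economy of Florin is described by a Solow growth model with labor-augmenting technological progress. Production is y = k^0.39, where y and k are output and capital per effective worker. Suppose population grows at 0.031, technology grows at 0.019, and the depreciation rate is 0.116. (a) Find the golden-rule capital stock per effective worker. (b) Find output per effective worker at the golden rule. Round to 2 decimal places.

Break-even investment rate: n + g + δ = 0.031 + 0.019 + 0.116 = 0.166.
Setting f'(k) = n+g+δ gives 0.39·k^(0.39−1) = 0.166, hence k_gold = (0.39/0.166)^(1/0.61) ≈ 4.0563.
y_gold = 4.0563^0.39 ≈ 1.7265.

(a) k_gold ≈ 4.06; (b) y_gold ≈ 1.73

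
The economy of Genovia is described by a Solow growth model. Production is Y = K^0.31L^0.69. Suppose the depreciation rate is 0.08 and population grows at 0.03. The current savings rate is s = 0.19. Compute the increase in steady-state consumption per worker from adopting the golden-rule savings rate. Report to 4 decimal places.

Δc ≈ 0.0636

The effective depreciation rate is n + δ = 0.03 + 0.08 = 0.11.
Current steady state (s = 0.19): k* = (0.19/0.11)^(1/0.69) ≈ 2.2080, y* = 2.2080^0.31 ≈ 1.2783, c* = (1−0.19)·1.2783 ≈ 1.0354.
Maximizing c = f(k) − (n+δ)·k gives f'(k) = n+δ, i.e. 0.31·k^(0.31−1) = 0.11, so k_gold = (0.31/0.11)^(1/0.69) ≈ 4.4888.
y_gold = 4.4888^0.31 ≈ 1.5928, c_gold = y_gold − 0.11·k_gold ≈ 1.0990.
Gain: Δc = 1.0990 − 1.0354 ≈ 0.0636.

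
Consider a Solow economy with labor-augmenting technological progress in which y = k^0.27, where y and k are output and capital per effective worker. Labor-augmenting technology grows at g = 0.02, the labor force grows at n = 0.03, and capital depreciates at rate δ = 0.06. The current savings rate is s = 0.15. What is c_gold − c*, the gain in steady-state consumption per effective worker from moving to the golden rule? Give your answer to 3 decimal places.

Δc ≈ 0.064

n + g + δ = 0.03 + 0.02 + 0.06 = 0.11.
Current steady state (s = 0.15): k* = (0.15/0.11)^(1/0.73) ≈ 1.5294, y* = 1.5294^0.27 ≈ 1.1216, c* = (1−0.15)·1.1216 ≈ 0.9533.
Golden rule sets MPK = n+g+δ: 0.27·k^(0.27−1) = 0.11, so k_gold = (0.27/0.11)^(1/0.73) ≈ 3.4214.
y_gold = 3.4214^0.27 ≈ 1.3939, c_gold = y_gold − 0.11·k_gold ≈ 1.0176.
Gain: Δc = 1.0176 − 0.9533 ≈ 0.0642.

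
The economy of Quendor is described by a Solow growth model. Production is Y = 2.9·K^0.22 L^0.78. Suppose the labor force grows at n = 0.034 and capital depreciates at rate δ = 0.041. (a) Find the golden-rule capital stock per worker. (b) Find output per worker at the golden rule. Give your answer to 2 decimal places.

(a) k_gold ≈ 15.56; (b) y_gold ≈ 5.30

n + δ = 0.034 + 0.041 = 0.075.
Maximizing c = f(k) − (n+δ)·k gives f'(k) = n+δ, i.e. 0.22·2.9·k^(0.22−1) = 0.075, so k_gold = (0.22·2.9/0.075)^(1/0.78) ≈ 15.5596.
y_gold = 2.9·15.5596^0.22 ≈ 5.3044.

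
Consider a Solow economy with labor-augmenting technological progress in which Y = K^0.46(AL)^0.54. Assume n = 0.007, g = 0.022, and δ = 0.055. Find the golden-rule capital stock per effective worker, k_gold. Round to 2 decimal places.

Break-even investment rate: n + g + δ = 0.007 + 0.022 + 0.055 = 0.084.
Setting f'(k) = n+g+δ gives 0.46·k^(0.46−1) = 0.084, hence k_gold = (0.46/0.084)^(1/0.54) ≈ 23.3106.

k_gold ≈ 23.31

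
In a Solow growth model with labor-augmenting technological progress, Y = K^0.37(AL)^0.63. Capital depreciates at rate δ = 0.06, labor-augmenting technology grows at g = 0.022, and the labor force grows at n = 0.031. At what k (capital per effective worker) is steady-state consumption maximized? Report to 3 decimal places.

Capital per effective worker breaks even when investment replaces (n + g + δ)·k; here n + g + δ = 0.113.
Setting f'(k) = n+g+δ gives 0.37·k^(0.37−1) = 0.113, hence k_gold = (0.37/0.113)^(1/0.63) ≈ 6.5714.

k_gold ≈ 6.571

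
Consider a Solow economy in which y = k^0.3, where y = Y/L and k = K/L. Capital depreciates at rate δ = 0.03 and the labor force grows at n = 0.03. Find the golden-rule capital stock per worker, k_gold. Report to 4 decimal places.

k_gold ≈ 9.9662

Capital per worker breaks even when investment replaces (n + δ)·k; here n + δ = 0.06.
Golden rule sets MPK = n+δ: 0.3·k^(0.3−1) = 0.06, so k_gold = (0.3/0.06)^(1/0.7) ≈ 9.9662.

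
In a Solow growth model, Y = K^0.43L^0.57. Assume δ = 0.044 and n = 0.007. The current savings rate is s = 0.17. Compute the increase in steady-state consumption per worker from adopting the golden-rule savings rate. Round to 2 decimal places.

n + δ = 0.007 + 0.044 = 0.051.
Current steady state (s = 0.17): k* = (0.17/0.051)^(1/0.57) ≈ 8.2667, y* = 8.2667^0.43 ≈ 2.4800, c* = (1−0.17)·2.4800 ≈ 2.0584.
Setting f'(k) = n+δ gives 0.43·k^(0.43−1) = 0.051, hence k_gold = (0.43/0.051)^(1/0.57) ≈ 42.1098.
y_gold = 42.1098^0.43 ≈ 4.9944, c_gold = y_gold − 0.051·k_gold ≈ 2.8468.
Gain: Δc = 2.8468 − 2.0584 ≈ 0.7884.

Δc ≈ 0.79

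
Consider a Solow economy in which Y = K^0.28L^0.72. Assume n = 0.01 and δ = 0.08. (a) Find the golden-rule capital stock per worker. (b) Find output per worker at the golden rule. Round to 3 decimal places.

The effective depreciation rate is n + δ = 0.01 + 0.08 = 0.09.
Golden rule sets MPK = n+δ: 0.28·k^(0.28−1) = 0.09, so k_gold = (0.28/0.09)^(1/0.72) ≈ 4.8373.
y_gold = 4.8373^0.28 ≈ 1.5549.

(a) k_gold ≈ 4.837; (b) y_gold ≈ 1.555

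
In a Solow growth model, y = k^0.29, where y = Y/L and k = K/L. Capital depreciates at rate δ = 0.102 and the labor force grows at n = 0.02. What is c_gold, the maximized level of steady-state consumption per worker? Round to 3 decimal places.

c_gold ≈ 1.011

n + δ = 0.02 + 0.102 = 0.122.
Setting f'(k) = n+δ gives 0.29·k^(0.29−1) = 0.122, hence k_gold = (0.29/0.122)^(1/0.71) ≈ 3.3856.
y_gold = 3.3856^0.29 ≈ 1.4243.
c_gold = y_gold − (n+δ)·k_gold = 1.4243 − 0.122·3.3856 ≈ 1.0112.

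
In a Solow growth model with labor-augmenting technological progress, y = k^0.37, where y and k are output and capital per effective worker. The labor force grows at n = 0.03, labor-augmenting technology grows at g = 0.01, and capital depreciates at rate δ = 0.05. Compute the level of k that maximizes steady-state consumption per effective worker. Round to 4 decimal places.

Capital per effective worker breaks even when investment replaces (n + g + δ)·k; here n + g + δ = 0.09.
Maximizing c = f(k) − (n+g+δ)·k gives f'(k) = n+g+δ, i.e. 0.37·k^(0.37−1) = 0.09, so k_gold = (0.37/0.09)^(1/0.63) ≈ 9.4306.

k_gold ≈ 9.4306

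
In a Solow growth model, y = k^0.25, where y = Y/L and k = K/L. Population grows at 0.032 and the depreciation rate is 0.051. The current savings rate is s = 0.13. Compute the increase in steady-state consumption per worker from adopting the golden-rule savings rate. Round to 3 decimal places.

Δc ≈ 0.073

Capital per worker breaks even when investment replaces (n + δ)·k; here n + δ = 0.083.
Current steady state (s = 0.13): k* = (0.13/0.083)^(1/0.75) ≈ 1.8189, y* = 1.8189^0.25 ≈ 1.1613, c* = (1−0.13)·1.1613 ≈ 1.0104.
At the golden rule the marginal product of capital equals n+δ: 0.25·k^(0.25−1) = 0.083. Solving, k_gold = (0.25/0.083)^(1/0.75) ≈ 4.3499.
y_gold = 4.3499^0.25 ≈ 1.4442, c_gold = y_gold − 0.083·k_gold ≈ 1.0831.
Gain: Δc = 1.0831 − 1.0104 ≈ 0.0728.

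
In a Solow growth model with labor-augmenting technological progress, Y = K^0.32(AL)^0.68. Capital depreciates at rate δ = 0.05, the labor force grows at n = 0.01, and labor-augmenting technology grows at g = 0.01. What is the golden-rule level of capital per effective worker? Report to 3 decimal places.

Capital per effective worker breaks even when investment replaces (n + g + δ)·k; here n + g + δ = 0.07.
Maximizing c = f(k) − (n+g+δ)·k gives f'(k) = n+g+δ, i.e. 0.32·k^(0.32−1) = 0.07, so k_gold = (0.32/0.07)^(1/0.68) ≈ 9.3468.

k_gold ≈ 9.347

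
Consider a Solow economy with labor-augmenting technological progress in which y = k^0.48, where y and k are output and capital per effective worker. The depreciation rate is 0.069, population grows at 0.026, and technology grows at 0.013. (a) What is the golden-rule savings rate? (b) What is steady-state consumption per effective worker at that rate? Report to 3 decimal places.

(a) s_gold = 0.480; (b) c_gold ≈ 2.061

The effective depreciation rate is n + g + δ = 0.026 + 0.013 + 0.069 = 0.108.
For Cobb-Douglas, s_gold equals capital's share: s_gold = 0.48.
Maximizing c = f(k) − (n+g+δ)·k gives f'(k) = n+g+δ, i.e. 0.48·k^(0.48−1) = 0.108, so k_gold = (0.48/0.108)^(1/0.52) ≈ 17.6118.
y_gold = 17.6118^0.48 ≈ 3.9626; c_gold = (1−0.48)·y_gold ≈ 2.0606.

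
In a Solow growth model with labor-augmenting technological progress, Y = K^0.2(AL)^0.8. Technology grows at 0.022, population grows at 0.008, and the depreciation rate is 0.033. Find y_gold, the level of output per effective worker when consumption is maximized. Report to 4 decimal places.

Capital per effective worker breaks even when investment replaces (n + g + δ)·k; here n + g + δ = 0.063.
Golden rule sets MPK = n+g+δ: 0.2·k^(0.2−1) = 0.063, so k_gold = (0.2/0.063)^(1/0.8) ≈ 4.2375.
Output: y_gold = k_gold^0.2 = 4.2375^0.2 ≈ 1.3348.

y_gold ≈ 1.3348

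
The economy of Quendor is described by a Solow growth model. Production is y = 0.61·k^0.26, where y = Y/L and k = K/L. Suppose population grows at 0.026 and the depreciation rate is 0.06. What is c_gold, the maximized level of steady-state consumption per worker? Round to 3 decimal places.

c_gold ≈ 0.560

n + δ = 0.026 + 0.06 = 0.086.
Maximizing c = f(k) − (n+δ)·k gives f'(k) = n+δ, i.e. 0.26·0.61·k^(0.26−1) = 0.086, so k_gold = (0.26·0.61/0.086)^(1/0.74) ≈ 2.2866.
y_gold = 0.61·2.2866^0.26 ≈ 0.7563.
c_gold = y_gold − (n+δ)·k_gold = 0.7563 − 0.086·2.2866 ≈ 0.5597.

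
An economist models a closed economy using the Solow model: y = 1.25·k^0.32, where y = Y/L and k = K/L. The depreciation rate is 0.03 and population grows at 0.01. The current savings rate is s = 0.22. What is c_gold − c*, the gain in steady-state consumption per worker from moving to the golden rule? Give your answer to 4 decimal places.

The effective depreciation rate is n + δ = 0.01 + 0.03 = 0.04.
Current steady state (s = 0.22): k* = (0.22·1.25/0.04)^(1/0.68) ≈ 17.0327, y* = 1.25·17.0327^0.32 ≈ 3.0969, c* = (1−0.22)·3.0969 ≈ 2.4155.
Golden rule sets MPK = n+δ: 0.32·1.25·k^(0.32−1) = 0.04, so k_gold = (0.32·1.25/0.04)^(1/0.68) ≈ 29.5521.
y_gold = 1.25·29.5521^0.32 ≈ 3.6940, c_gold = y_gold − 0.04·k_gold ≈ 2.5119.
Gain: Δc = 2.5119 − 2.4155 ≈ 0.0964.

Δc ≈ 0.0964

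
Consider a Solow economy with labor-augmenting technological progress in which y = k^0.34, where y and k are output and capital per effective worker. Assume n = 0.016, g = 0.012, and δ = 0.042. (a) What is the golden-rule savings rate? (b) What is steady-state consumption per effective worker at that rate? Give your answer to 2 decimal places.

n + g + δ = 0.016 + 0.012 + 0.042 = 0.07.
For Cobb-Douglas, s_gold equals capital's share: s_gold = 0.34.
Maximizing c = f(k) − (n+g+δ)·k gives f'(k) = n+g+δ, i.e. 0.34·k^(0.34−1) = 0.07, so k_gold = (0.34/0.07)^(1/0.66) ≈ 10.9641.
y_gold = 10.9641^0.34 ≈ 2.2573; c_gold = (1−0.34)·y_gold ≈ 1.4898.

(a) s_gold = 0.34; (b) c_gold ≈ 1.49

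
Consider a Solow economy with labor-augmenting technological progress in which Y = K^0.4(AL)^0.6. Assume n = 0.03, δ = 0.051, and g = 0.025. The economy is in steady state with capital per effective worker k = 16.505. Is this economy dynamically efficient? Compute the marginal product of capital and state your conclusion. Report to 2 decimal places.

dynamically inefficient; MPK ≈ 0.07

Capital per effective worker breaks even when investment replaces (n + g + δ)·k; here n + g + δ = 0.106.
MPK = 0.4·k^(0.4−1) = 0.4·16.505^(-0.6) ≈ 0.0744.
MPK < 0.106, so the economy is dynamically inefficient (over-saving).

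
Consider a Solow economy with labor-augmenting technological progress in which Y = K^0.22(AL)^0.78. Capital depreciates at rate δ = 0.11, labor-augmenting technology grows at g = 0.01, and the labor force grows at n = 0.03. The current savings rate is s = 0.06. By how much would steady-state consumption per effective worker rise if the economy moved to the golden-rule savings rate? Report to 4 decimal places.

Δc ≈ 0.1431

n + g + δ = 0.03 + 0.01 + 0.11 = 0.15.
Current steady state (s = 0.06): k* = (0.06/0.15)^(1/0.78) ≈ 0.3089, y* = 0.3089^0.22 ≈ 0.7723, c* = (1−0.06)·0.7723 ≈ 0.7259.
Maximizing c = f(k) − (n+g+δ)·k gives f'(k) = n+g+δ, i.e. 0.22·k^(0.22−1) = 0.15, so k_gold = (0.22/0.15)^(1/0.78) ≈ 1.6340.
y_gold = 1.6340^0.22 ≈ 1.1141, c_gold = y_gold − 0.15·k_gold ≈ 0.8690.
Gain: Δc = 0.8690 − 0.7259 ≈ 0.1431.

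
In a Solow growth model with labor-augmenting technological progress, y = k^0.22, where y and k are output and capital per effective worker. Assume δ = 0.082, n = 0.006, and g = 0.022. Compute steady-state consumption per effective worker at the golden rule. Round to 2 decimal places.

c_gold ≈ 0.95

Capital per effective worker breaks even when investment replaces (n + g + δ)·k; here n + g + δ = 0.11.
Maximizing c = f(k) − (n+g+δ)·k gives f'(k) = n+g+δ, i.e. 0.22·k^(0.22−1) = 0.11, so k_gold = (0.22/0.11)^(1/0.78) ≈ 2.4318.
y_gold = 2.4318^0.22 ≈ 1.2159.
c_gold = y_gold − (n+g+δ)·k_gold = 1.2159 − 0.11·2.4318 ≈ 0.9484.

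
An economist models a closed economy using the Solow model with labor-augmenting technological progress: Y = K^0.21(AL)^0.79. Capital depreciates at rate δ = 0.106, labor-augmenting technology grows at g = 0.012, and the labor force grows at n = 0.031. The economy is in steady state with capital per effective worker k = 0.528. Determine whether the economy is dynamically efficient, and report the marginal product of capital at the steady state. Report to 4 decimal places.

dynamically efficient; MPK ≈ 0.3478

Break-even investment rate: n + g + δ = 0.031 + 0.012 + 0.106 = 0.149.
MPK = 0.21·k^(0.21−1) = 0.21·0.528^(-0.79) ≈ 0.3478.
MPK > 0.149, so the economy is dynamically efficient (under-saving).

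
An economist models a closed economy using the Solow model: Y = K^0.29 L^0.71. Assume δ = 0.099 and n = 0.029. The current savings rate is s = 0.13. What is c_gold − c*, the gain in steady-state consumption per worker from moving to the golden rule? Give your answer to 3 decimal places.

The effective depreciation rate is n + δ = 0.029 + 0.099 = 0.128.
Current steady state (s = 0.13): k* = (0.13/0.128)^(1/0.71) ≈ 1.0221, y* = 1.0221^0.29 ≈ 1.0064, c* = (1−0.13)·1.0064 ≈ 0.8755.
Maximizing c = f(k) − (n+δ)·k gives f'(k) = n+δ, i.e. 0.29·k^(0.29−1) = 0.128, so k_gold = (0.29/0.128)^(1/0.71) ≈ 3.1642.
y_gold = 3.1642^0.29 ≈ 1.3966, c_gold = y_gold − 0.128·k_gold ≈ 0.9916.
Gain: Δc = 0.9916 − 0.8755 ≈ 0.1161.

Δc ≈ 0.116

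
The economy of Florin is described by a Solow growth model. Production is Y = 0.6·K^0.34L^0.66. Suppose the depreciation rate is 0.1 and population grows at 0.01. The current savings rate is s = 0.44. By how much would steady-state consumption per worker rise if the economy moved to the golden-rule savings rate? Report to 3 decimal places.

Capital per worker breaks even when investment replaces (n + δ)·k; here n + δ = 0.11.
Current steady state (s = 0.44): k* = (0.44·0.6/0.11)^(1/0.66) ≈ 3.7677, y* = 0.6·3.7677^0.34 ≈ 0.9419, c* = (1−0.44)·0.9419 ≈ 0.5275.
Golden rule sets MPK = n+δ: 0.34·0.6·k^(0.34−1) = 0.11, so k_gold = (0.34·0.6/0.11)^(1/0.66) ≈ 2.5493.
y_gold = 0.6·2.5493^0.34 ≈ 0.8248, c_gold = y_gold − 0.11·k_gold ≈ 0.5443.
Gain: Δc = 0.5443 − 0.5275 ≈ 0.0169.

Δc ≈ 0.017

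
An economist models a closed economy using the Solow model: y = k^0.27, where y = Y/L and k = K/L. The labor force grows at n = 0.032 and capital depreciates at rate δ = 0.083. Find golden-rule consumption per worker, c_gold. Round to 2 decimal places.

c_gold ≈ 1.00

Capital per worker breaks even when investment replaces (n + δ)·k; here n + δ = 0.115.
Maximizing c = f(k) − (n+δ)·k gives f'(k) = n+δ, i.e. 0.27·k^(0.27−1) = 0.115, so k_gold = (0.27/0.115)^(1/0.73) ≈ 3.2193.
y_gold = 3.2193^0.27 ≈ 1.3712.
c_gold = y_gold − (n+δ)·k_gold = 1.3712 − 0.115·3.2193 ≈ 1.0010.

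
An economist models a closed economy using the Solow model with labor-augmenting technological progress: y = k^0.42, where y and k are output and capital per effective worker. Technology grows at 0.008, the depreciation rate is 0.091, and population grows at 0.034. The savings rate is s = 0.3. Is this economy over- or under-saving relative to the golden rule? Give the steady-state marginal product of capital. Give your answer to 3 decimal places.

under-saving; MPK ≈ 0.186

The effective depreciation rate is n + g + δ = 0.034 + 0.008 + 0.091 = 0.133.
Steady-state k*: s·k^0.42 = 0.133·k gives k* = (0.3/0.133)^(1/0.58) ≈ 4.0652.
MPK = 0.42·4.0652^(-0.58) ≈ 0.1862.
MPK > n+g+δ = 0.133, so the economy is dynamically efficient (under-saving).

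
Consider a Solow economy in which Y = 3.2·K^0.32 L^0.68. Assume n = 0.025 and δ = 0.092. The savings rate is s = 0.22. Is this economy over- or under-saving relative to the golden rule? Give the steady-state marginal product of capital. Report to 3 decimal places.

Capital per worker breaks even when investment replaces (n + δ)·k; here n + δ = 0.117.
Steady-state k*: s·A·k^0.32 = 0.117·k gives k* = (0.22·3.2/0.117)^(1/0.68) ≈ 14.0009.
MPK = 0.32·3.2·14.0009^(-0.68) ≈ 0.1702.
MPK > n+δ = 0.117, so the economy is dynamically efficient (under-saving).

under-saving; MPK ≈ 0.170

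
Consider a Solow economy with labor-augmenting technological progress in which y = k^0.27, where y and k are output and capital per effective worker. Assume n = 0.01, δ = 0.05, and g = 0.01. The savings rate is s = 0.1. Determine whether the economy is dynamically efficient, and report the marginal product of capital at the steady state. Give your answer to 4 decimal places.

dynamically efficient; MPK ≈ 0.1890

Break-even investment rate: n + g + δ = 0.01 + 0.01 + 0.05 = 0.07.
Steady-state k*: s·k^0.27 = 0.07·k gives k* = (0.1/0.07)^(1/0.73) ≈ 1.6300.
MPK = 0.27·1.6300^(-0.73) ≈ 0.1890.
MPK > n+g+δ = 0.07, so the economy is dynamically efficient (under-saving).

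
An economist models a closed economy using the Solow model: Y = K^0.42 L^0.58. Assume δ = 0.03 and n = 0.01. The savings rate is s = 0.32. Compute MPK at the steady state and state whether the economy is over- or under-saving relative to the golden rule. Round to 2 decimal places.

under-saving; MPK ≈ 0.05

The effective depreciation rate is n + δ = 0.01 + 0.03 = 0.04.
Steady-state k*: s·k^0.42 = 0.04·k gives k* = (0.32/0.04)^(1/0.58) ≈ 36.0622.
MPK = 0.42·36.0622^(-0.58) ≈ 0.0525.
MPK > n+δ = 0.04, so the economy is dynamically efficient (under-saving).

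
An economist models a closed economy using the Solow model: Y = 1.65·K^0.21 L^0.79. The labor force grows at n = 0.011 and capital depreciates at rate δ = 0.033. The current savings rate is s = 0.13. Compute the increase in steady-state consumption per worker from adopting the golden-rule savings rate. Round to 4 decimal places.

Δc ≈ 0.0689

The effective depreciation rate is n + δ = 0.011 + 0.033 = 0.044.
Current steady state (s = 0.13): k* = (0.13·1.65/0.044)^(1/0.79) ≈ 7.4277, y* = 1.65·7.4277^0.21 ≈ 2.5140, c* = (1−0.13)·2.5140 ≈ 2.1872.
At the golden rule the marginal product of capital equals n+δ: 0.21·1.65·k^(0.21−1) = 0.044. Solving, k_gold = (0.21·1.65/0.044)^(1/0.79) ≈ 13.6300.
y_gold = 1.65·13.6300^0.21 ≈ 2.8558, c_gold = y_gold − 0.044·k_gold ≈ 2.2561.
Gain: Δc = 2.2561 − 2.1872 ≈ 0.0689.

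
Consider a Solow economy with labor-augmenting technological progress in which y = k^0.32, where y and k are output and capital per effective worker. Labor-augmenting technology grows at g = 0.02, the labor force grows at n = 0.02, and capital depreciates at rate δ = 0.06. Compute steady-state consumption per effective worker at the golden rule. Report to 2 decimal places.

Capital per effective worker breaks even when investment replaces (n + g + δ)·k; here n + g + δ = 0.1.
Golden rule sets MPK = n+g+δ: 0.32·k^(0.32−1) = 0.1, so k_gold = (0.32/0.1)^(1/0.68) ≈ 5.5318.
y_gold = 5.5318^0.32 ≈ 1.7287.
c_gold = y_gold − (n+g+δ)·k_gold = 1.7287 − 0.1·5.5318 ≈ 1.1755.

c_gold ≈ 1.18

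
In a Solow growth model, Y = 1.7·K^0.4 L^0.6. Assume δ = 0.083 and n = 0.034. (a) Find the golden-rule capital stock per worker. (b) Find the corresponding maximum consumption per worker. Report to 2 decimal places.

The effective depreciation rate is n + δ = 0.034 + 0.083 = 0.117.
At the golden rule the marginal product of capital equals n+δ: 0.4·1.7·k^(0.4−1) = 0.117. Solving, k_gold = (0.4·1.7/0.117)^(1/0.6) ≈ 18.7876.
y_gold = 1.7·18.7876^0.4 ≈ 5.4954; c_gold = y_gold − 0.117·k_gold ≈ 3.2972.

(a) k_gold ≈ 18.79; (b) c_gold ≈ 3.30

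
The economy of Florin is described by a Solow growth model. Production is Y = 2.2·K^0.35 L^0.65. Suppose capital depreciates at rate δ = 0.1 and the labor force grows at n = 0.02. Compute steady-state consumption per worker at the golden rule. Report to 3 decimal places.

n + δ = 0.02 + 0.1 = 0.12.
Golden rule sets MPK = n+δ: 0.35·2.2·k^(0.35−1) = 0.12, so k_gold = (0.35·2.2/0.12)^(1/0.65) ≈ 17.4588.
y_gold = 2.2·17.4588^0.35 ≈ 5.9859.
c_gold = y_gold − (n+δ)·k_gold = 5.9859 − 0.12·17.4588 ≈ 3.8908.

c_gold ≈ 3.891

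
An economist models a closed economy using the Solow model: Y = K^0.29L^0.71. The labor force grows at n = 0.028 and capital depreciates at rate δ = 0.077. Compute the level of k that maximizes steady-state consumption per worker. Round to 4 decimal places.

n + δ = 0.028 + 0.077 = 0.105.
Maximizing c = f(k) − (n+δ)·k gives f'(k) = n+δ, i.e. 0.29·k^(0.29−1) = 0.105, so k_gold = (0.29/0.105)^(1/0.71) ≈ 4.1824.

k_gold ≈ 4.1824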